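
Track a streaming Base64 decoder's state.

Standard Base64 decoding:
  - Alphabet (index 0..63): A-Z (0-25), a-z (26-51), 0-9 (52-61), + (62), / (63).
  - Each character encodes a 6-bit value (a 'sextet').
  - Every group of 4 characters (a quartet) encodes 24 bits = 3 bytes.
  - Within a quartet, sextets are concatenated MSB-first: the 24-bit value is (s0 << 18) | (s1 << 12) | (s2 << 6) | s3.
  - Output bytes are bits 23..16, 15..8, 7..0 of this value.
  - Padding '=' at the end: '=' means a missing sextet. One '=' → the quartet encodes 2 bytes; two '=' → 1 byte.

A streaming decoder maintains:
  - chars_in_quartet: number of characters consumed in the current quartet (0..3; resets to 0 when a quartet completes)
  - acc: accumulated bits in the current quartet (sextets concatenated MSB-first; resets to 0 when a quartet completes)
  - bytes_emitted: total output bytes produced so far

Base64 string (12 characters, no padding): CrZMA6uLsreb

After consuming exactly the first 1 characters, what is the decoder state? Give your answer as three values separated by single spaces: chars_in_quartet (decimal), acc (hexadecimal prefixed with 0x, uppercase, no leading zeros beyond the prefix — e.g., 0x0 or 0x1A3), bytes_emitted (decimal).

Answer: 1 0x2 0

Derivation:
After char 0 ('C'=2): chars_in_quartet=1 acc=0x2 bytes_emitted=0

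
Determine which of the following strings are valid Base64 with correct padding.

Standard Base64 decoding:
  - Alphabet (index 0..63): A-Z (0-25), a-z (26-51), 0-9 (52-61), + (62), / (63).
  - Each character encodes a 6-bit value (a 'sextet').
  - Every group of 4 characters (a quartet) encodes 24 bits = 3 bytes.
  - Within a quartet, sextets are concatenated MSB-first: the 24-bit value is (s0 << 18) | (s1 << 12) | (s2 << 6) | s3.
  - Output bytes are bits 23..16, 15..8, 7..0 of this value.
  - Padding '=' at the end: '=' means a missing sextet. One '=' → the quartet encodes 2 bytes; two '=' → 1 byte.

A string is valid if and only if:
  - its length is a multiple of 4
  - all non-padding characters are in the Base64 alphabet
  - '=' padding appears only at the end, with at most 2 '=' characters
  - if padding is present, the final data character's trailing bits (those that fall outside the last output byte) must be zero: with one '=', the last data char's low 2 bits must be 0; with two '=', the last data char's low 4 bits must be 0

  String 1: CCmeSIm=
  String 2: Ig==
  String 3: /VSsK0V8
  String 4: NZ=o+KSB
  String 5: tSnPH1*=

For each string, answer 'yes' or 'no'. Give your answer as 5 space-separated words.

Answer: no yes yes no no

Derivation:
String 1: 'CCmeSIm=' → invalid (bad trailing bits)
String 2: 'Ig==' → valid
String 3: '/VSsK0V8' → valid
String 4: 'NZ=o+KSB' → invalid (bad char(s): ['=']; '=' in middle)
String 5: 'tSnPH1*=' → invalid (bad char(s): ['*'])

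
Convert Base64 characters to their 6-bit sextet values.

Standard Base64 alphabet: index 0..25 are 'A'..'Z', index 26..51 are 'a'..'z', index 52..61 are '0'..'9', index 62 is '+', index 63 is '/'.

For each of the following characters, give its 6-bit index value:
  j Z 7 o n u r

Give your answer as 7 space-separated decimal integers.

'j': a..z range, 26 + ord('j') − ord('a') = 35
'Z': A..Z range, ord('Z') − ord('A') = 25
'7': 0..9 range, 52 + ord('7') − ord('0') = 59
'o': a..z range, 26 + ord('o') − ord('a') = 40
'n': a..z range, 26 + ord('n') − ord('a') = 39
'u': a..z range, 26 + ord('u') − ord('a') = 46
'r': a..z range, 26 + ord('r') − ord('a') = 43

Answer: 35 25 59 40 39 46 43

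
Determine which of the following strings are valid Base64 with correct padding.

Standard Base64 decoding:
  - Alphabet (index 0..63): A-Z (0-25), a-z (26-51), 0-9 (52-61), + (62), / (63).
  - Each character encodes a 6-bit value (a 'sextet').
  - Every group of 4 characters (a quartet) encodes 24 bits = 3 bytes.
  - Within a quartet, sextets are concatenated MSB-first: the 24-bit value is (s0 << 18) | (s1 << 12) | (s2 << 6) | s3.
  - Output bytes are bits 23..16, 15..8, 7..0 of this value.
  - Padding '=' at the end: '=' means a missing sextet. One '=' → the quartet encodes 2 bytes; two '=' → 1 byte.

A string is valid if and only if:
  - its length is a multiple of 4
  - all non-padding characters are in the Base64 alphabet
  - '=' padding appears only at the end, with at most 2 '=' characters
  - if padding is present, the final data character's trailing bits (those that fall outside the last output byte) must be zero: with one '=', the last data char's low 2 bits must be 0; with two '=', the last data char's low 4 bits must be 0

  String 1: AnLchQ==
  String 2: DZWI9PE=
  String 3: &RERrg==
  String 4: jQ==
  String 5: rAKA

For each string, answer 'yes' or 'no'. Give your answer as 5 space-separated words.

Answer: yes yes no yes yes

Derivation:
String 1: 'AnLchQ==' → valid
String 2: 'DZWI9PE=' → valid
String 3: '&RERrg==' → invalid (bad char(s): ['&'])
String 4: 'jQ==' → valid
String 5: 'rAKA' → valid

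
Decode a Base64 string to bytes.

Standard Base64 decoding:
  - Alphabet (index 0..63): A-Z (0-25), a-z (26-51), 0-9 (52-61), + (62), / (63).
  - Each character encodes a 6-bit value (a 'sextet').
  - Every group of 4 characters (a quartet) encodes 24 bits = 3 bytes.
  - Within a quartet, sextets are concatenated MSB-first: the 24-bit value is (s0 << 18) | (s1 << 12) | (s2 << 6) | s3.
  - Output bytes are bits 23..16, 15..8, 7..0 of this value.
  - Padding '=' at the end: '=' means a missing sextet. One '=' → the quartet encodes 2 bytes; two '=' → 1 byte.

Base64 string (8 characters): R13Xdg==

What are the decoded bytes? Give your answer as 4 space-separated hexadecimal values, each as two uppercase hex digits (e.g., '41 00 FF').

After char 0 ('R'=17): chars_in_quartet=1 acc=0x11 bytes_emitted=0
After char 1 ('1'=53): chars_in_quartet=2 acc=0x475 bytes_emitted=0
After char 2 ('3'=55): chars_in_quartet=3 acc=0x11D77 bytes_emitted=0
After char 3 ('X'=23): chars_in_quartet=4 acc=0x475DD7 -> emit 47 5D D7, reset; bytes_emitted=3
After char 4 ('d'=29): chars_in_quartet=1 acc=0x1D bytes_emitted=3
After char 5 ('g'=32): chars_in_quartet=2 acc=0x760 bytes_emitted=3
Padding '==': partial quartet acc=0x760 -> emit 76; bytes_emitted=4

Answer: 47 5D D7 76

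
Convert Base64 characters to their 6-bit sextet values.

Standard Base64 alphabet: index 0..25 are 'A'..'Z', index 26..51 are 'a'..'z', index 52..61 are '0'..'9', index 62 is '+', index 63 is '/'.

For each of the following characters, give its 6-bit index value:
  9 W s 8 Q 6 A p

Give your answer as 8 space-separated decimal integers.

'9': 0..9 range, 52 + ord('9') − ord('0') = 61
'W': A..Z range, ord('W') − ord('A') = 22
's': a..z range, 26 + ord('s') − ord('a') = 44
'8': 0..9 range, 52 + ord('8') − ord('0') = 60
'Q': A..Z range, ord('Q') − ord('A') = 16
'6': 0..9 range, 52 + ord('6') − ord('0') = 58
'A': A..Z range, ord('A') − ord('A') = 0
'p': a..z range, 26 + ord('p') − ord('a') = 41

Answer: 61 22 44 60 16 58 0 41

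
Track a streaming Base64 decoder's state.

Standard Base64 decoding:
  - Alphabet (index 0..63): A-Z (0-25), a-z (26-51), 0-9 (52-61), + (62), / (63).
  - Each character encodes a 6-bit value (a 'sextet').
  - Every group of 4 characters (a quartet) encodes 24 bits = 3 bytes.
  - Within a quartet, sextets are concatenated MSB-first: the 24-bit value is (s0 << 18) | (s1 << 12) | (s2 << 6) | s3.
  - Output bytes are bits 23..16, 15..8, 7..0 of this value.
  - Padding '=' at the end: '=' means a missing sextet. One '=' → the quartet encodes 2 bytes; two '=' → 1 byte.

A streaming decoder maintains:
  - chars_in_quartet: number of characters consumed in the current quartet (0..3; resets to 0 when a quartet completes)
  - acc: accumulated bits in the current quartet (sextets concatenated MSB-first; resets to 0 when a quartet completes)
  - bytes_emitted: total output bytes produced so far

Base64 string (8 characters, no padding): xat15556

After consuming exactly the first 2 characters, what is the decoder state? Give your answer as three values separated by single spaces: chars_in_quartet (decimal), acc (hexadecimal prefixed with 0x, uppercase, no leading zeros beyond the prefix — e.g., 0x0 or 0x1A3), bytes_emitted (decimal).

After char 0 ('x'=49): chars_in_quartet=1 acc=0x31 bytes_emitted=0
After char 1 ('a'=26): chars_in_quartet=2 acc=0xC5A bytes_emitted=0

Answer: 2 0xC5A 0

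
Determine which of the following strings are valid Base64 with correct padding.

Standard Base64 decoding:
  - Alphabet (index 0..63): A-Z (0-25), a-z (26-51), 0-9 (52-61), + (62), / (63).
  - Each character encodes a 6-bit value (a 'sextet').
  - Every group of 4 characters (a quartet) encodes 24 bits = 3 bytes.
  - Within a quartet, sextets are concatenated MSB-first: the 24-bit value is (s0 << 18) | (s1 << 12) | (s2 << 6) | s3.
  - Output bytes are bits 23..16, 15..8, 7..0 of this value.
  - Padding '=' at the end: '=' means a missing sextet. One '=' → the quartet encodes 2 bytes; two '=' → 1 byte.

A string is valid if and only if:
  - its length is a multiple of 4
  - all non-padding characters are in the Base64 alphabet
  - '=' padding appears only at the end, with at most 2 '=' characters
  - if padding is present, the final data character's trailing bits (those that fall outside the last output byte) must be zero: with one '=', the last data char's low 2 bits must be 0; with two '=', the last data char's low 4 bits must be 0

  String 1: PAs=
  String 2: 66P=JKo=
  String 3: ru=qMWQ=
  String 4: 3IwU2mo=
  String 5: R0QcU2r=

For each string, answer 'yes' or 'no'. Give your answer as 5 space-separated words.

Answer: yes no no yes no

Derivation:
String 1: 'PAs=' → valid
String 2: '66P=JKo=' → invalid (bad char(s): ['=']; '=' in middle)
String 3: 'ru=qMWQ=' → invalid (bad char(s): ['=']; '=' in middle)
String 4: '3IwU2mo=' → valid
String 5: 'R0QcU2r=' → invalid (bad trailing bits)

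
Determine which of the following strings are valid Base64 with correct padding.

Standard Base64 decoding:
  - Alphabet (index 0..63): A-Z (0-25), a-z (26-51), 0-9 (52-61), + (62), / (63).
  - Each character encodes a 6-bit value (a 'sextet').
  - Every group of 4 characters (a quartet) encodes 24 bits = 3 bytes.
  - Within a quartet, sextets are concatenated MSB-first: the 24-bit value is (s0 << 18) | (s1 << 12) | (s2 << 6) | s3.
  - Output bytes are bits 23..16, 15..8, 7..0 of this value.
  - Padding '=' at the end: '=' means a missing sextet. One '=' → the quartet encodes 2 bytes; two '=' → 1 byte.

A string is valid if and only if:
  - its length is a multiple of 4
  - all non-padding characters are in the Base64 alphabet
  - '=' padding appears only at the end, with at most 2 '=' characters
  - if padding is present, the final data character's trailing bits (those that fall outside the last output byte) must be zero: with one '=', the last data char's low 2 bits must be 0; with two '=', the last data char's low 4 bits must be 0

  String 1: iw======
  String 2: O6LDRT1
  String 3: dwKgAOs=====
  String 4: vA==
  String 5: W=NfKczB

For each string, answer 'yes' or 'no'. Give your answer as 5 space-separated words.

Answer: no no no yes no

Derivation:
String 1: 'iw======' → invalid (6 pad chars (max 2))
String 2: 'O6LDRT1' → invalid (len=7 not mult of 4)
String 3: 'dwKgAOs=====' → invalid (5 pad chars (max 2))
String 4: 'vA==' → valid
String 5: 'W=NfKczB' → invalid (bad char(s): ['=']; '=' in middle)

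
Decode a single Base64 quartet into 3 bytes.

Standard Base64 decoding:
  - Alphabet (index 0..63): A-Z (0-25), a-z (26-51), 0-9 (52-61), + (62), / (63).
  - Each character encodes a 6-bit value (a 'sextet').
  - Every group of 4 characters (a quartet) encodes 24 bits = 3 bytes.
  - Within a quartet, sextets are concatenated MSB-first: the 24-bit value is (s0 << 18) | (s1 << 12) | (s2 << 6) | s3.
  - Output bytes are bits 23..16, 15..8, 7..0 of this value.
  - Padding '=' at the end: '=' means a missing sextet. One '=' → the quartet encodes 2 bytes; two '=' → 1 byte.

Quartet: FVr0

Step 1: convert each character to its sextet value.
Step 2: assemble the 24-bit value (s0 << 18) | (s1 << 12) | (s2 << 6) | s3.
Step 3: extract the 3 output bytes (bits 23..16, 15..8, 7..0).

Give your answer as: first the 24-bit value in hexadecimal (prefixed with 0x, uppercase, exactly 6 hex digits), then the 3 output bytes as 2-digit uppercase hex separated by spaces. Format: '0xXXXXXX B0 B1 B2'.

Sextets: F=5, V=21, r=43, 0=52
24-bit: (5<<18) | (21<<12) | (43<<6) | 52
      = 0x140000 | 0x015000 | 0x000AC0 | 0x000034
      = 0x155AF4
Bytes: (v>>16)&0xFF=15, (v>>8)&0xFF=5A, v&0xFF=F4

Answer: 0x155AF4 15 5A F4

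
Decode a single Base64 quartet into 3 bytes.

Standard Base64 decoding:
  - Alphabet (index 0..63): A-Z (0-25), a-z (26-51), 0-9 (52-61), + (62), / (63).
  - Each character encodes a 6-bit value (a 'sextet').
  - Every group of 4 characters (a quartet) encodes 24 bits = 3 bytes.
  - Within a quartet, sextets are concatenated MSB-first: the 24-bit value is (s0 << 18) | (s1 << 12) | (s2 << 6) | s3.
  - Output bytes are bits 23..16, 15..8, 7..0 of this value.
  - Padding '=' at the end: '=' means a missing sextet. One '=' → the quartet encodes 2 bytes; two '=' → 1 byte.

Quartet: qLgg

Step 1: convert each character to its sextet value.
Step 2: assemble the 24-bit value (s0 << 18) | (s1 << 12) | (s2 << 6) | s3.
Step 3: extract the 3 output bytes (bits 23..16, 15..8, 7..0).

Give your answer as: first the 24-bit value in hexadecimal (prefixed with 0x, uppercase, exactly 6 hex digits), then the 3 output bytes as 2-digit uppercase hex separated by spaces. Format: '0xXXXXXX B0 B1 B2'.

Answer: 0xA8B820 A8 B8 20

Derivation:
Sextets: q=42, L=11, g=32, g=32
24-bit: (42<<18) | (11<<12) | (32<<6) | 32
      = 0xA80000 | 0x00B000 | 0x000800 | 0x000020
      = 0xA8B820
Bytes: (v>>16)&0xFF=A8, (v>>8)&0xFF=B8, v&0xFF=20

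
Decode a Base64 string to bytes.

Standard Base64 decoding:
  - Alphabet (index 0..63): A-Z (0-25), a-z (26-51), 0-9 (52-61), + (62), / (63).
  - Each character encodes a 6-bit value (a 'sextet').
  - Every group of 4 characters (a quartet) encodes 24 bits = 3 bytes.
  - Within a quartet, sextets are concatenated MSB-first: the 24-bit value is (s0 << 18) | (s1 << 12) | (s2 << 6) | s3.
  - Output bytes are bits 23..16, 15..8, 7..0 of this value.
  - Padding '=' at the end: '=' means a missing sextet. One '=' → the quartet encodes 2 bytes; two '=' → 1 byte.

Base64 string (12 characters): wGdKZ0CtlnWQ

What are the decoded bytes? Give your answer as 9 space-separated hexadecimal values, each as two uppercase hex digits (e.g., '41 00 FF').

Answer: C0 67 4A 67 40 AD 96 75 90

Derivation:
After char 0 ('w'=48): chars_in_quartet=1 acc=0x30 bytes_emitted=0
After char 1 ('G'=6): chars_in_quartet=2 acc=0xC06 bytes_emitted=0
After char 2 ('d'=29): chars_in_quartet=3 acc=0x3019D bytes_emitted=0
After char 3 ('K'=10): chars_in_quartet=4 acc=0xC0674A -> emit C0 67 4A, reset; bytes_emitted=3
After char 4 ('Z'=25): chars_in_quartet=1 acc=0x19 bytes_emitted=3
After char 5 ('0'=52): chars_in_quartet=2 acc=0x674 bytes_emitted=3
After char 6 ('C'=2): chars_in_quartet=3 acc=0x19D02 bytes_emitted=3
After char 7 ('t'=45): chars_in_quartet=4 acc=0x6740AD -> emit 67 40 AD, reset; bytes_emitted=6
After char 8 ('l'=37): chars_in_quartet=1 acc=0x25 bytes_emitted=6
After char 9 ('n'=39): chars_in_quartet=2 acc=0x967 bytes_emitted=6
After char 10 ('W'=22): chars_in_quartet=3 acc=0x259D6 bytes_emitted=6
After char 11 ('Q'=16): chars_in_quartet=4 acc=0x967590 -> emit 96 75 90, reset; bytes_emitted=9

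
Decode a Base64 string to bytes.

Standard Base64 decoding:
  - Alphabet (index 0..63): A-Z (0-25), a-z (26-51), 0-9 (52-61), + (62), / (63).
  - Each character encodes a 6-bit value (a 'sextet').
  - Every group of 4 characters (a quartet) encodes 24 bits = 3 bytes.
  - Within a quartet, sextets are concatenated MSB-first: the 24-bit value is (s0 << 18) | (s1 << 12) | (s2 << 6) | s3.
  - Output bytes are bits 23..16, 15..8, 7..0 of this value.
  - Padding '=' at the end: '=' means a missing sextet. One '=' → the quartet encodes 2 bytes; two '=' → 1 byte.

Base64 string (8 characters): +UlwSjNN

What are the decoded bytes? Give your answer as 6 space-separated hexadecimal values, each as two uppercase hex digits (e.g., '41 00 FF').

After char 0 ('+'=62): chars_in_quartet=1 acc=0x3E bytes_emitted=0
After char 1 ('U'=20): chars_in_quartet=2 acc=0xF94 bytes_emitted=0
After char 2 ('l'=37): chars_in_quartet=3 acc=0x3E525 bytes_emitted=0
After char 3 ('w'=48): chars_in_quartet=4 acc=0xF94970 -> emit F9 49 70, reset; bytes_emitted=3
After char 4 ('S'=18): chars_in_quartet=1 acc=0x12 bytes_emitted=3
After char 5 ('j'=35): chars_in_quartet=2 acc=0x4A3 bytes_emitted=3
After char 6 ('N'=13): chars_in_quartet=3 acc=0x128CD bytes_emitted=3
After char 7 ('N'=13): chars_in_quartet=4 acc=0x4A334D -> emit 4A 33 4D, reset; bytes_emitted=6

Answer: F9 49 70 4A 33 4D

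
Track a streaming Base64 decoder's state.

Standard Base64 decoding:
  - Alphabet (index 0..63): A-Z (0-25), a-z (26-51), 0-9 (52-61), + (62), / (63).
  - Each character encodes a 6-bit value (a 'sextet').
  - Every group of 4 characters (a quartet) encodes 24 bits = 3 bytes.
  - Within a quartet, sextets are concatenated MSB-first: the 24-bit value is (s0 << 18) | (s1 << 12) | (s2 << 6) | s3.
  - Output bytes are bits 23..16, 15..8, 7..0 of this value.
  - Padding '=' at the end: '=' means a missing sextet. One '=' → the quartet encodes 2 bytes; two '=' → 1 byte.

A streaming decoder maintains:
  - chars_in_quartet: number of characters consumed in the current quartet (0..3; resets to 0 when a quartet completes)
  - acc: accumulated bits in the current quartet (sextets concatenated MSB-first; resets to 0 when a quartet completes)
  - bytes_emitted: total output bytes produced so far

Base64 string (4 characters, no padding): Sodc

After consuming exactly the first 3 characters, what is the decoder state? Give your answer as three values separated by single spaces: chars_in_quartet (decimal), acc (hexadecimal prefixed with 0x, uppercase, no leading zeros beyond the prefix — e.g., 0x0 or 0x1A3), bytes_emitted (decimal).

Answer: 3 0x12A1D 0

Derivation:
After char 0 ('S'=18): chars_in_quartet=1 acc=0x12 bytes_emitted=0
After char 1 ('o'=40): chars_in_quartet=2 acc=0x4A8 bytes_emitted=0
After char 2 ('d'=29): chars_in_quartet=3 acc=0x12A1D bytes_emitted=0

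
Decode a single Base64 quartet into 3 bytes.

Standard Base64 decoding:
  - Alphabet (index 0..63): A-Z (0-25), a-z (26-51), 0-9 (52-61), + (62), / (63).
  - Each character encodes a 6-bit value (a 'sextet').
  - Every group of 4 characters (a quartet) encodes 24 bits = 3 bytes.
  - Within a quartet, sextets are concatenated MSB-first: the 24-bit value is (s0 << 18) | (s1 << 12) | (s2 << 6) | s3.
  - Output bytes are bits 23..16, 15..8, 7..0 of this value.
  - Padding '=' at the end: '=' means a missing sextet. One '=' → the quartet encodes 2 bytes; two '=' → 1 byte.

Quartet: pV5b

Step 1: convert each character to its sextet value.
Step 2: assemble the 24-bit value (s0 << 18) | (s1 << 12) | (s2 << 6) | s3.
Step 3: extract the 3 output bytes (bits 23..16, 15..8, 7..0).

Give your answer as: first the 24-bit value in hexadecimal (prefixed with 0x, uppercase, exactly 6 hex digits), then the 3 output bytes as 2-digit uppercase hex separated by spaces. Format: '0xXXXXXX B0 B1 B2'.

Sextets: p=41, V=21, 5=57, b=27
24-bit: (41<<18) | (21<<12) | (57<<6) | 27
      = 0xA40000 | 0x015000 | 0x000E40 | 0x00001B
      = 0xA55E5B
Bytes: (v>>16)&0xFF=A5, (v>>8)&0xFF=5E, v&0xFF=5B

Answer: 0xA55E5B A5 5E 5B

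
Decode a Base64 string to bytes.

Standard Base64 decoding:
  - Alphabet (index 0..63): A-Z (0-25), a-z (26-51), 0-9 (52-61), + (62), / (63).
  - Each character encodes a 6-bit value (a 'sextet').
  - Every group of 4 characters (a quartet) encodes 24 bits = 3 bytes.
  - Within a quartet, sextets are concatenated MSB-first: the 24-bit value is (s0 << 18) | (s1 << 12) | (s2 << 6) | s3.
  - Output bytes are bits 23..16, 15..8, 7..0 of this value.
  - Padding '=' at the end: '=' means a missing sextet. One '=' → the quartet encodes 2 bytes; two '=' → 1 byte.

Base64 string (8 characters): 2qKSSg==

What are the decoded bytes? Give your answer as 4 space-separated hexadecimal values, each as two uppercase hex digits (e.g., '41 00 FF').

Answer: DA A2 92 4A

Derivation:
After char 0 ('2'=54): chars_in_quartet=1 acc=0x36 bytes_emitted=0
After char 1 ('q'=42): chars_in_quartet=2 acc=0xDAA bytes_emitted=0
After char 2 ('K'=10): chars_in_quartet=3 acc=0x36A8A bytes_emitted=0
After char 3 ('S'=18): chars_in_quartet=4 acc=0xDAA292 -> emit DA A2 92, reset; bytes_emitted=3
After char 4 ('S'=18): chars_in_quartet=1 acc=0x12 bytes_emitted=3
After char 5 ('g'=32): chars_in_quartet=2 acc=0x4A0 bytes_emitted=3
Padding '==': partial quartet acc=0x4A0 -> emit 4A; bytes_emitted=4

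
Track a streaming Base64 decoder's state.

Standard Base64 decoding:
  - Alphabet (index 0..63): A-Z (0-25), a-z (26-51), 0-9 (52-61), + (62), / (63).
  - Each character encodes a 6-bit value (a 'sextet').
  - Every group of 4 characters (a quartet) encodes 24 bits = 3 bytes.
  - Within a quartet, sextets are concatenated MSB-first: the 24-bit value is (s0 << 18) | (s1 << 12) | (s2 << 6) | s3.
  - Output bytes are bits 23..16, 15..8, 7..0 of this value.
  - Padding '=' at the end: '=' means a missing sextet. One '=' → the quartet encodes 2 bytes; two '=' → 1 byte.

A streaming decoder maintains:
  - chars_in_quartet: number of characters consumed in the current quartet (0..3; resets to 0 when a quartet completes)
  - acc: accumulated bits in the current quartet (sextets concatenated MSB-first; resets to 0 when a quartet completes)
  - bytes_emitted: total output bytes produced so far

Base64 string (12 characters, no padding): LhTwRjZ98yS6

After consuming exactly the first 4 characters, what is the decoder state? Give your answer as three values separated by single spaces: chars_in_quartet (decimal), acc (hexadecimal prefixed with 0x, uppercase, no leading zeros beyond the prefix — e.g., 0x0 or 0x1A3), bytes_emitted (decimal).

Answer: 0 0x0 3

Derivation:
After char 0 ('L'=11): chars_in_quartet=1 acc=0xB bytes_emitted=0
After char 1 ('h'=33): chars_in_quartet=2 acc=0x2E1 bytes_emitted=0
After char 2 ('T'=19): chars_in_quartet=3 acc=0xB853 bytes_emitted=0
After char 3 ('w'=48): chars_in_quartet=4 acc=0x2E14F0 -> emit 2E 14 F0, reset; bytes_emitted=3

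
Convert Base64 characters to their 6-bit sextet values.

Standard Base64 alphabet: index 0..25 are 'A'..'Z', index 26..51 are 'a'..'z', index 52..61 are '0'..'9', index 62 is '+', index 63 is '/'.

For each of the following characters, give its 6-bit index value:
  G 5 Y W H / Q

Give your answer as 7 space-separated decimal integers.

'G': A..Z range, ord('G') − ord('A') = 6
'5': 0..9 range, 52 + ord('5') − ord('0') = 57
'Y': A..Z range, ord('Y') − ord('A') = 24
'W': A..Z range, ord('W') − ord('A') = 22
'H': A..Z range, ord('H') − ord('A') = 7
'/': index 63
'Q': A..Z range, ord('Q') − ord('A') = 16

Answer: 6 57 24 22 7 63 16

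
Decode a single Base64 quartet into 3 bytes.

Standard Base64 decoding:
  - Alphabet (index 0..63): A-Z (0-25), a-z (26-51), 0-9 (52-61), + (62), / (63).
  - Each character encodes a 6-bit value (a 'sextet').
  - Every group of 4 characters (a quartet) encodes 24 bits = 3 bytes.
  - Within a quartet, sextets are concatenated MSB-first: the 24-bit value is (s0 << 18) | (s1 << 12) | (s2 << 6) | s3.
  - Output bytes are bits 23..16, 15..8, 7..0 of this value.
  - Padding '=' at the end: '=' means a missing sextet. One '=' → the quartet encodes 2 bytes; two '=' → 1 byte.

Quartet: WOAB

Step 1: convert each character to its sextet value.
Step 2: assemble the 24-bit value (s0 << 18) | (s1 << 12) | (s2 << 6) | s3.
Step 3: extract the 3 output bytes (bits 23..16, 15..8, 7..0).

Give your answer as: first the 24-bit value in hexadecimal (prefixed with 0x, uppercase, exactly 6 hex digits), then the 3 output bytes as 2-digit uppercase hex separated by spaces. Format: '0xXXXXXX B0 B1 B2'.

Sextets: W=22, O=14, A=0, B=1
24-bit: (22<<18) | (14<<12) | (0<<6) | 1
      = 0x580000 | 0x00E000 | 0x000000 | 0x000001
      = 0x58E001
Bytes: (v>>16)&0xFF=58, (v>>8)&0xFF=E0, v&0xFF=01

Answer: 0x58E001 58 E0 01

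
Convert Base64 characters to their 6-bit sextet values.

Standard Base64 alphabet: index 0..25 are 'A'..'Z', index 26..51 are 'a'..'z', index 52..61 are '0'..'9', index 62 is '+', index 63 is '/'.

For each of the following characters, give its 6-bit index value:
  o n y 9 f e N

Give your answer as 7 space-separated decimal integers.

Answer: 40 39 50 61 31 30 13

Derivation:
'o': a..z range, 26 + ord('o') − ord('a') = 40
'n': a..z range, 26 + ord('n') − ord('a') = 39
'y': a..z range, 26 + ord('y') − ord('a') = 50
'9': 0..9 range, 52 + ord('9') − ord('0') = 61
'f': a..z range, 26 + ord('f') − ord('a') = 31
'e': a..z range, 26 + ord('e') − ord('a') = 30
'N': A..Z range, ord('N') − ord('A') = 13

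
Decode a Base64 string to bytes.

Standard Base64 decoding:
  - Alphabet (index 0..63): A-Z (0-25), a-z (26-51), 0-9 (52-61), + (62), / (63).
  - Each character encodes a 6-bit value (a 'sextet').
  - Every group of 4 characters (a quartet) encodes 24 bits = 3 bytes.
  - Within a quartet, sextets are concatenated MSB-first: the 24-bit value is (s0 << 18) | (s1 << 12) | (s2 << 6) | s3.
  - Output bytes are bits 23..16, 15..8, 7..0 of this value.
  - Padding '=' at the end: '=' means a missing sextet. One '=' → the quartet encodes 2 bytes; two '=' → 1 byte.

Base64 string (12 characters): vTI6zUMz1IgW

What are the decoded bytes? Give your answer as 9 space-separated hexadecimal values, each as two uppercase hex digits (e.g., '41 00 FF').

After char 0 ('v'=47): chars_in_quartet=1 acc=0x2F bytes_emitted=0
After char 1 ('T'=19): chars_in_quartet=2 acc=0xBD3 bytes_emitted=0
After char 2 ('I'=8): chars_in_quartet=3 acc=0x2F4C8 bytes_emitted=0
After char 3 ('6'=58): chars_in_quartet=4 acc=0xBD323A -> emit BD 32 3A, reset; bytes_emitted=3
After char 4 ('z'=51): chars_in_quartet=1 acc=0x33 bytes_emitted=3
After char 5 ('U'=20): chars_in_quartet=2 acc=0xCD4 bytes_emitted=3
After char 6 ('M'=12): chars_in_quartet=3 acc=0x3350C bytes_emitted=3
After char 7 ('z'=51): chars_in_quartet=4 acc=0xCD4333 -> emit CD 43 33, reset; bytes_emitted=6
After char 8 ('1'=53): chars_in_quartet=1 acc=0x35 bytes_emitted=6
After char 9 ('I'=8): chars_in_quartet=2 acc=0xD48 bytes_emitted=6
After char 10 ('g'=32): chars_in_quartet=3 acc=0x35220 bytes_emitted=6
After char 11 ('W'=22): chars_in_quartet=4 acc=0xD48816 -> emit D4 88 16, reset; bytes_emitted=9

Answer: BD 32 3A CD 43 33 D4 88 16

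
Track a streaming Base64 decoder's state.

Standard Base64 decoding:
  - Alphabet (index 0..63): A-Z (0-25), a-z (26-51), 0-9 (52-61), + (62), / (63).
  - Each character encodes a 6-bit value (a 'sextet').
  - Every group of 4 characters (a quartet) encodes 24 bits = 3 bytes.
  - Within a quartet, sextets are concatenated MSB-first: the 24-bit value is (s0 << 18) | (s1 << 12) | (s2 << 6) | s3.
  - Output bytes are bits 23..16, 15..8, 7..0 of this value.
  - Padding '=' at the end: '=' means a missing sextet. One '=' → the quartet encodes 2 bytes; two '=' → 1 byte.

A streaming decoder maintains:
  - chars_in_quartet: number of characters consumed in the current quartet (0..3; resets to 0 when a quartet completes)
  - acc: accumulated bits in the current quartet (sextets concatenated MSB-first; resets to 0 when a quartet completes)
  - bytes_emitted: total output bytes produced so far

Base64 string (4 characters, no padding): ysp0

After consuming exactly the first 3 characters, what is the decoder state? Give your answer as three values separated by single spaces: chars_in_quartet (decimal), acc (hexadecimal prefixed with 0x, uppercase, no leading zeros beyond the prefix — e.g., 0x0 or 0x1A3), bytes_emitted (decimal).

After char 0 ('y'=50): chars_in_quartet=1 acc=0x32 bytes_emitted=0
After char 1 ('s'=44): chars_in_quartet=2 acc=0xCAC bytes_emitted=0
After char 2 ('p'=41): chars_in_quartet=3 acc=0x32B29 bytes_emitted=0

Answer: 3 0x32B29 0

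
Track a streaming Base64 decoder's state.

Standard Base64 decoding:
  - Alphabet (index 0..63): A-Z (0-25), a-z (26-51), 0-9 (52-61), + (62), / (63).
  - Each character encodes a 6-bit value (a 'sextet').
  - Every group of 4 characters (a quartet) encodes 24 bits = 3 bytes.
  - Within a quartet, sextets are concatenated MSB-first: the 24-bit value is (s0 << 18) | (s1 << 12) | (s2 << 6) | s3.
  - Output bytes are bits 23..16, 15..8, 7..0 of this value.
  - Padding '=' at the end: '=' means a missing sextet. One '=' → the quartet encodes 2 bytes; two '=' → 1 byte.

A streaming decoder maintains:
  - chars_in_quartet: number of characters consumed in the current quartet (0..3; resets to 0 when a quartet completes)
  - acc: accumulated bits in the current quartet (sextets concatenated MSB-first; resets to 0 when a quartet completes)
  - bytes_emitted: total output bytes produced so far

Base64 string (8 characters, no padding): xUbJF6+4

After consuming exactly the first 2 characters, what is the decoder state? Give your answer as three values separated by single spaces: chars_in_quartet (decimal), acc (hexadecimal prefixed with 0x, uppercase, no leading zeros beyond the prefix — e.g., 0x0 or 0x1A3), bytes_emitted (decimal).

Answer: 2 0xC54 0

Derivation:
After char 0 ('x'=49): chars_in_quartet=1 acc=0x31 bytes_emitted=0
After char 1 ('U'=20): chars_in_quartet=2 acc=0xC54 bytes_emitted=0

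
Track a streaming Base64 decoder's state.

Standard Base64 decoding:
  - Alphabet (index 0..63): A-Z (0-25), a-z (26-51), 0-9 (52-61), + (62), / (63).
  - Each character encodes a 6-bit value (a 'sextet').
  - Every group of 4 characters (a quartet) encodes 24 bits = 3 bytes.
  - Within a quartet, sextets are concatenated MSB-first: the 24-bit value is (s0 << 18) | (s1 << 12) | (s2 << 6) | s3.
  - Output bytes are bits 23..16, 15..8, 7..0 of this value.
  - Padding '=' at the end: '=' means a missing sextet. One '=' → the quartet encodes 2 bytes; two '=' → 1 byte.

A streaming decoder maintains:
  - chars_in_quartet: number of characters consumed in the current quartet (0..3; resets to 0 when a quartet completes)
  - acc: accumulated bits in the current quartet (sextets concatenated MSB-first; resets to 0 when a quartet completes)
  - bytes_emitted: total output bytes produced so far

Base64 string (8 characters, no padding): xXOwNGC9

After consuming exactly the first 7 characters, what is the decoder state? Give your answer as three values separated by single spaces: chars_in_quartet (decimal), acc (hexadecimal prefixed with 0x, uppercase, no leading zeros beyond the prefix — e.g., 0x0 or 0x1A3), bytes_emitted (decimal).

After char 0 ('x'=49): chars_in_quartet=1 acc=0x31 bytes_emitted=0
After char 1 ('X'=23): chars_in_quartet=2 acc=0xC57 bytes_emitted=0
After char 2 ('O'=14): chars_in_quartet=3 acc=0x315CE bytes_emitted=0
After char 3 ('w'=48): chars_in_quartet=4 acc=0xC573B0 -> emit C5 73 B0, reset; bytes_emitted=3
After char 4 ('N'=13): chars_in_quartet=1 acc=0xD bytes_emitted=3
After char 5 ('G'=6): chars_in_quartet=2 acc=0x346 bytes_emitted=3
After char 6 ('C'=2): chars_in_quartet=3 acc=0xD182 bytes_emitted=3

Answer: 3 0xD182 3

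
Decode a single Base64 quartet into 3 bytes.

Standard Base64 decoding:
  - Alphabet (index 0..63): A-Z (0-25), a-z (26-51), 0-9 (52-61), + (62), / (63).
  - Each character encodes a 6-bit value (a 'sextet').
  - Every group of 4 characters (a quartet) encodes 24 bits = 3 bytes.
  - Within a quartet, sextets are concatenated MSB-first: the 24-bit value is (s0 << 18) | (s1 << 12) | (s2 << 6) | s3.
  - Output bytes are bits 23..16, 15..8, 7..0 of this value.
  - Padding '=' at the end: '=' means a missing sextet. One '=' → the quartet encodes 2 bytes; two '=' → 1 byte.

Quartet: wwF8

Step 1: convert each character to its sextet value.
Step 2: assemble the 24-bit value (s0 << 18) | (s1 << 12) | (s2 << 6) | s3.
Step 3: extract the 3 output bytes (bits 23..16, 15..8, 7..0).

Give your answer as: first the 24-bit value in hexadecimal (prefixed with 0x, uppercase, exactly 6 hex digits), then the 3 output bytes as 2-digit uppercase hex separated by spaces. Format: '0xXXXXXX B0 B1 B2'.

Answer: 0xC3017C C3 01 7C

Derivation:
Sextets: w=48, w=48, F=5, 8=60
24-bit: (48<<18) | (48<<12) | (5<<6) | 60
      = 0xC00000 | 0x030000 | 0x000140 | 0x00003C
      = 0xC3017C
Bytes: (v>>16)&0xFF=C3, (v>>8)&0xFF=01, v&0xFF=7C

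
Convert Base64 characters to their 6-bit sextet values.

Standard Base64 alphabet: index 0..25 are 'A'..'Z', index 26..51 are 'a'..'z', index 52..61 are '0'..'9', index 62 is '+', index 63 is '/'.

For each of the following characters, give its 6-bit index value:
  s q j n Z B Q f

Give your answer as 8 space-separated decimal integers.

Answer: 44 42 35 39 25 1 16 31

Derivation:
's': a..z range, 26 + ord('s') − ord('a') = 44
'q': a..z range, 26 + ord('q') − ord('a') = 42
'j': a..z range, 26 + ord('j') − ord('a') = 35
'n': a..z range, 26 + ord('n') − ord('a') = 39
'Z': A..Z range, ord('Z') − ord('A') = 25
'B': A..Z range, ord('B') − ord('A') = 1
'Q': A..Z range, ord('Q') − ord('A') = 16
'f': a..z range, 26 + ord('f') − ord('a') = 31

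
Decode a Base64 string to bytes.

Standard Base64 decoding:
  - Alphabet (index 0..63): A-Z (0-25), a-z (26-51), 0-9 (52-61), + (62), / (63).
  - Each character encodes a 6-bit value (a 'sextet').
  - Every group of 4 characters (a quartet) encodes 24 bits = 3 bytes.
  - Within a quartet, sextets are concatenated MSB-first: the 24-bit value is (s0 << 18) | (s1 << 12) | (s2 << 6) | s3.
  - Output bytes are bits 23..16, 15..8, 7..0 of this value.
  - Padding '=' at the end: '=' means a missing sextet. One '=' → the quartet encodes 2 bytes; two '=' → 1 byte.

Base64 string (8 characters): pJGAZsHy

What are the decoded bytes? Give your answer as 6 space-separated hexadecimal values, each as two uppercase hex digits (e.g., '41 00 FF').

After char 0 ('p'=41): chars_in_quartet=1 acc=0x29 bytes_emitted=0
After char 1 ('J'=9): chars_in_quartet=2 acc=0xA49 bytes_emitted=0
After char 2 ('G'=6): chars_in_quartet=3 acc=0x29246 bytes_emitted=0
After char 3 ('A'=0): chars_in_quartet=4 acc=0xA49180 -> emit A4 91 80, reset; bytes_emitted=3
After char 4 ('Z'=25): chars_in_quartet=1 acc=0x19 bytes_emitted=3
After char 5 ('s'=44): chars_in_quartet=2 acc=0x66C bytes_emitted=3
After char 6 ('H'=7): chars_in_quartet=3 acc=0x19B07 bytes_emitted=3
After char 7 ('y'=50): chars_in_quartet=4 acc=0x66C1F2 -> emit 66 C1 F2, reset; bytes_emitted=6

Answer: A4 91 80 66 C1 F2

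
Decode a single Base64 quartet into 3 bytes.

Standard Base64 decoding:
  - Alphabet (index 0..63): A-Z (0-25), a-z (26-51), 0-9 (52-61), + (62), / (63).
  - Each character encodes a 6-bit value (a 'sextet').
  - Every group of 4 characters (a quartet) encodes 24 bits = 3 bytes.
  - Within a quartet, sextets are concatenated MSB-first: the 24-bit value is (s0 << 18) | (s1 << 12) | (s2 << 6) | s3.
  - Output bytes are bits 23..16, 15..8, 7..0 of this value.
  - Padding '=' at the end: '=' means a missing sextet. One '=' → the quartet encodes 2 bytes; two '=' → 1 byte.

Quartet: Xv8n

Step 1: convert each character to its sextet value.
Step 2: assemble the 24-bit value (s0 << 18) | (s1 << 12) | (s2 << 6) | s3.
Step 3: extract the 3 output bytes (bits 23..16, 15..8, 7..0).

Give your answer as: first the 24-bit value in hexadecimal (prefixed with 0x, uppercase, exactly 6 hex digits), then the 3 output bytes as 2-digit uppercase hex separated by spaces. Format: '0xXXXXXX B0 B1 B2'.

Sextets: X=23, v=47, 8=60, n=39
24-bit: (23<<18) | (47<<12) | (60<<6) | 39
      = 0x5C0000 | 0x02F000 | 0x000F00 | 0x000027
      = 0x5EFF27
Bytes: (v>>16)&0xFF=5E, (v>>8)&0xFF=FF, v&0xFF=27

Answer: 0x5EFF27 5E FF 27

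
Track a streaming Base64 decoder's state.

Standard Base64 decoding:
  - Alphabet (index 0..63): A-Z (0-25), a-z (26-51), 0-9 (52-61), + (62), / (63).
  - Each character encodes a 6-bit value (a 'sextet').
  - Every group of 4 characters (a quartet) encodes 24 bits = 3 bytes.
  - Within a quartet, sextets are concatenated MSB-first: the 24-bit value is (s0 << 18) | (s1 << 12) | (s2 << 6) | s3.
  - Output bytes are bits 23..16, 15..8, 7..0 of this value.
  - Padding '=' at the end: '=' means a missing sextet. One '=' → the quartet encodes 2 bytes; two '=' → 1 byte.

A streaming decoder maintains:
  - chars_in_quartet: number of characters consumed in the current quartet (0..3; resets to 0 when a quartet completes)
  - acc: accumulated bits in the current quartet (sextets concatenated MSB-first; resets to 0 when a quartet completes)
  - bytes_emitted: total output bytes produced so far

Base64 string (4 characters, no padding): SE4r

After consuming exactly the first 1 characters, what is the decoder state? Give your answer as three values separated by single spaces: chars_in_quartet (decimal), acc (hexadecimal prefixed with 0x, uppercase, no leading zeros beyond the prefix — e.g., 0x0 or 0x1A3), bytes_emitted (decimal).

Answer: 1 0x12 0

Derivation:
After char 0 ('S'=18): chars_in_quartet=1 acc=0x12 bytes_emitted=0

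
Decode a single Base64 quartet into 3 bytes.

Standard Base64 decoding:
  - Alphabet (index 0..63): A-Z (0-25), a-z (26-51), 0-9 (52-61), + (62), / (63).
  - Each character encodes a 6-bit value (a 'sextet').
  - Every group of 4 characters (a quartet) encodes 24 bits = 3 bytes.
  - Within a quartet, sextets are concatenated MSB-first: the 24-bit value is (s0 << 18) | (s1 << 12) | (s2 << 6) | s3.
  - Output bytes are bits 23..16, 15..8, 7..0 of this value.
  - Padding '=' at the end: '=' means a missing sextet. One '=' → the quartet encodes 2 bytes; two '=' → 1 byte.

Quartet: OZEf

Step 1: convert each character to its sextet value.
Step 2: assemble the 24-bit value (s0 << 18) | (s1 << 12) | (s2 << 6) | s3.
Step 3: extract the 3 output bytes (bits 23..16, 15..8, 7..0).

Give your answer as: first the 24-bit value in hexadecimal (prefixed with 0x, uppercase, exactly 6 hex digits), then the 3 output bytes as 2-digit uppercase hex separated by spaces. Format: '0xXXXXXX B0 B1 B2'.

Sextets: O=14, Z=25, E=4, f=31
24-bit: (14<<18) | (25<<12) | (4<<6) | 31
      = 0x380000 | 0x019000 | 0x000100 | 0x00001F
      = 0x39911F
Bytes: (v>>16)&0xFF=39, (v>>8)&0xFF=91, v&0xFF=1F

Answer: 0x39911F 39 91 1F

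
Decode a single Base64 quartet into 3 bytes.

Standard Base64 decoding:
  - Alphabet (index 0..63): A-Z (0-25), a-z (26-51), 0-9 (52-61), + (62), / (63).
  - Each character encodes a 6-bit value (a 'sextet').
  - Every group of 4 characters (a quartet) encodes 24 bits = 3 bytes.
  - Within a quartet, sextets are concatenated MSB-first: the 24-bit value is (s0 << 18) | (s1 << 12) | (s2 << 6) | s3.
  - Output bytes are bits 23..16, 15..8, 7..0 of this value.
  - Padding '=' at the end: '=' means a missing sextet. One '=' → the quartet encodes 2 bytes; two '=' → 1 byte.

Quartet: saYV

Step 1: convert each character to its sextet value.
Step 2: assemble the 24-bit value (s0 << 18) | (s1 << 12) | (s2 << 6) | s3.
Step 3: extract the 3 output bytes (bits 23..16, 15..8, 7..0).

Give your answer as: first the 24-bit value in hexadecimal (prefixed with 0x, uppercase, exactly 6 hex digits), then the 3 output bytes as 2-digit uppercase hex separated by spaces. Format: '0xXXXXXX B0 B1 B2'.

Answer: 0xB1A615 B1 A6 15

Derivation:
Sextets: s=44, a=26, Y=24, V=21
24-bit: (44<<18) | (26<<12) | (24<<6) | 21
      = 0xB00000 | 0x01A000 | 0x000600 | 0x000015
      = 0xB1A615
Bytes: (v>>16)&0xFF=B1, (v>>8)&0xFF=A6, v&0xFF=15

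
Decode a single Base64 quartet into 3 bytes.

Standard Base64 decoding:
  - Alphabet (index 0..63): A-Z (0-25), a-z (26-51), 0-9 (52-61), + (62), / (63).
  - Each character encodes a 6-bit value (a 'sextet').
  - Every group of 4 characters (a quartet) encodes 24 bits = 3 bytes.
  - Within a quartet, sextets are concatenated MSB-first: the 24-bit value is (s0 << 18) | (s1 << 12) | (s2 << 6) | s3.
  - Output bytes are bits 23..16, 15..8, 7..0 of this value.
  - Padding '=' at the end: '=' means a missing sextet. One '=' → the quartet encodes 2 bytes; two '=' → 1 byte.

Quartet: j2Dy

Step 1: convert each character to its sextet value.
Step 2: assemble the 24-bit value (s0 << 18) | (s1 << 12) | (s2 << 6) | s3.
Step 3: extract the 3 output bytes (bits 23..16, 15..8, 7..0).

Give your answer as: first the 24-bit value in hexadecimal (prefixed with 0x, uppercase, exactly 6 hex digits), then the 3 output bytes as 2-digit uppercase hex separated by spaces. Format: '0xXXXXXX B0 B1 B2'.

Sextets: j=35, 2=54, D=3, y=50
24-bit: (35<<18) | (54<<12) | (3<<6) | 50
      = 0x8C0000 | 0x036000 | 0x0000C0 | 0x000032
      = 0x8F60F2
Bytes: (v>>16)&0xFF=8F, (v>>8)&0xFF=60, v&0xFF=F2

Answer: 0x8F60F2 8F 60 F2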